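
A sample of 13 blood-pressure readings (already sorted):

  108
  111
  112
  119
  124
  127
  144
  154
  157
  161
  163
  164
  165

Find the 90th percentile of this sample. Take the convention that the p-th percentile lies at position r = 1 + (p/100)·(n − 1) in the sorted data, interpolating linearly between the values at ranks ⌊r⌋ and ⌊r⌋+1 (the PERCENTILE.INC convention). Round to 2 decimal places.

163.80

n = 13.
r = 1 + (90/100)·(13 − 1) = 1 + 10.8 = 11.8.
Rank 11 is 163 and rank 12 is 164.
Interpolate: 163 + 0.8·(164 − 163) = 163 + 0.8·1 = 163.8.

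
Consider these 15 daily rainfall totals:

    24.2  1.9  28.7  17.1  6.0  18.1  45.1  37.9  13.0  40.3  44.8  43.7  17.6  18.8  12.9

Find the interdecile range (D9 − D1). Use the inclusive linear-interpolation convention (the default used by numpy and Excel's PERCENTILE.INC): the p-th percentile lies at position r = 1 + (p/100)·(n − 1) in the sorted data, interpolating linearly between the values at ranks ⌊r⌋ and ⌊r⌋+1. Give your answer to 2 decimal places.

35.60

Sorted: 1.9, 6.0, 12.9, 13.0, 17.1, 17.6, 18.1, 18.8, 24.2, 28.7, 37.9, 40.3, 43.7, 44.8, 45.1.
n = 15.
P10: r = 2.4; ranks 2–3 are 6.0, 12.9; interpolating gives 8.76.
P90: r = 13.6; ranks 13–14 are 43.7, 44.8; interpolating gives 44.36.
Difference: 44.36 − 8.76 = 35.6.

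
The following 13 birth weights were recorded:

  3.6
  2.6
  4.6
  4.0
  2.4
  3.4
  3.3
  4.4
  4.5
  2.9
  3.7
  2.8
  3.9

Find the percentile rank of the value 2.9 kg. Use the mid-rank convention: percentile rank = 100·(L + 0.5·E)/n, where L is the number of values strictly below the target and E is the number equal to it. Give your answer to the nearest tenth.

Sorted: 2.4, 2.6, 2.8, 2.9, 3.3, 3.4, 3.6, 3.7, 3.9, 4.0, 4.4, 4.5, 4.6.
Count below 2.9: L = 3; count equal: E = 1; n = 13.
Percentile rank = 100·(3 + 0.5·1)/13 = 100·3.5/13 = 26.92.

26.9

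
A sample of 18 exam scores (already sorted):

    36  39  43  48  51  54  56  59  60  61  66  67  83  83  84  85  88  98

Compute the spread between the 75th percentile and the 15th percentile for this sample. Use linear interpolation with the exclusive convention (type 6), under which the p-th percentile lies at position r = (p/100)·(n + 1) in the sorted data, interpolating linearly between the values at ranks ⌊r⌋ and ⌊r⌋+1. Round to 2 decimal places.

n = 18.
P15: r = 2.85; ranks 2–3 are 39, 43; interpolating gives 42.4.
P75: r = 14.25; ranks 14–15 are 83, 84; interpolating gives 83.25.
Difference: 83.25 − 42.4 = 40.85.

40.85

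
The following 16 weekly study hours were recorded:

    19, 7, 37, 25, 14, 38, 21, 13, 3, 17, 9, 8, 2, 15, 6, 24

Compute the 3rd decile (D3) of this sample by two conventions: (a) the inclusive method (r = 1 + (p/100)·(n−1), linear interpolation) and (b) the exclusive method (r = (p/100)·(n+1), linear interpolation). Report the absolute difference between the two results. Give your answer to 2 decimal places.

0.40

Sorted: 2, 3, 6, 7, 8, 9, 13, 14, 15, 17, 19, 21, 24, 25, 37, 38.
n = 16.
(a) r = 5.5; between ranks 5 (8) and 6 (9): 8.5.
(b) r = 5.1; between ranks 5 (8) and 6 (9): 8.1.
|8.5 − 8.1| = 0.4.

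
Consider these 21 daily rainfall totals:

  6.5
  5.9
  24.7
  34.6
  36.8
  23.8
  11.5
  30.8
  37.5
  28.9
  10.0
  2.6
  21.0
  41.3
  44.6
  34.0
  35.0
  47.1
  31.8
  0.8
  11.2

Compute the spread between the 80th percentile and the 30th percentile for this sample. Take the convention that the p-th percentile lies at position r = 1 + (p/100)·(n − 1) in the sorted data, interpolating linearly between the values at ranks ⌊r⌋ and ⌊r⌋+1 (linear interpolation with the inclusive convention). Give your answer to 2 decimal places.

25.30

Sorted: 0.8, 2.6, 5.9, 6.5, 10.0, 11.2, 11.5, 21.0, 23.8, 24.7, 28.9, 30.8, 31.8, 34.0, 34.6, 35.0, 36.8, 37.5, 41.3, 44.6, 47.1.
n = 21.
P30: r = 7 (integer) → 11.5.
P80: r = 17 (integer) → 36.8.
Difference: 36.8 − 11.5 = 25.3.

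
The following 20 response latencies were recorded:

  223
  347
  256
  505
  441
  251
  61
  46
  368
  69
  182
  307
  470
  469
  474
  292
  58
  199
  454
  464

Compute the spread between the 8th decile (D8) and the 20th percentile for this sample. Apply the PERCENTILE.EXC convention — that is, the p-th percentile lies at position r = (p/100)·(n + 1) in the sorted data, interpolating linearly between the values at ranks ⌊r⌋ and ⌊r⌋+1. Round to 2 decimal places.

Sorted: 46, 58, 61, 69, 182, 199, 223, 251, 256, 292, 307, 347, 368, 441, 454, 464, 469, 470, 474, 505.
n = 20.
P20: r = 4.2; ranks 4–5 are 69, 182; interpolating gives 91.6.
P80: r = 16.8; ranks 16–17 are 464, 469; interpolating gives 468.
Difference: 468 − 91.6 = 376.4.

376.40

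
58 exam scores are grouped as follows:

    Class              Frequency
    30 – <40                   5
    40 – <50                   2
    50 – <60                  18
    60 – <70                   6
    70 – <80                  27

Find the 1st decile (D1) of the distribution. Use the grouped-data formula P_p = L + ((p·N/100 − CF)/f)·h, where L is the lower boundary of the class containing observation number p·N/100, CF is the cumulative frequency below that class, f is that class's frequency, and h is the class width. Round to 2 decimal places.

N = 58; target position k = 10/100 · 58 = 5.8.
Cumulative frequencies: 5, 7, 25, 31, 58.
Observation 5.8 falls in the class 40 – <50.
L = 40, CF = 5, f = 2, h = 10.
P10 = 40 + ((5.8 − 5)/2)·10 = 40 + 4 = 44.

44.00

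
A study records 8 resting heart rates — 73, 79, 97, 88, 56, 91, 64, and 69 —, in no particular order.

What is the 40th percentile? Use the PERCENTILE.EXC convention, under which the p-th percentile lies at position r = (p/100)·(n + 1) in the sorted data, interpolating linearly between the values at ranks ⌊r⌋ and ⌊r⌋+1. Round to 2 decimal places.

71.40

Sorted: 56, 64, 69, 73, 79, 88, 91, 97.
n = 8.
r = (40/100)·(8 + 1) = 3.6.
Rank 3 is 69 and rank 4 is 73.
Interpolate: 69 + 0.6·(73 − 69) = 69 + 0.6·4 = 71.4.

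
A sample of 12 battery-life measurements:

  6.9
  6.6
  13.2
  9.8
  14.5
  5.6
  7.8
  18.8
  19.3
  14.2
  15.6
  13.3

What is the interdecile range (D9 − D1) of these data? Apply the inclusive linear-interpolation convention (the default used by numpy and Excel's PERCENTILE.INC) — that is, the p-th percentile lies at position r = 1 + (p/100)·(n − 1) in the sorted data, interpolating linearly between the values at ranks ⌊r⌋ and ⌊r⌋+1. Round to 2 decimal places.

11.85

Sorted: 5.6, 6.6, 6.9, 7.8, 9.8, 13.2, 13.3, 14.2, 14.5, 15.6, 18.8, 19.3.
n = 12.
P10: r = 2.1; ranks 2–3 are 6.6, 6.9; interpolating gives 6.63.
P90: r = 10.9; ranks 10–11 are 15.6, 18.8; interpolating gives 18.48.
Difference: 18.48 − 6.63 = 11.85.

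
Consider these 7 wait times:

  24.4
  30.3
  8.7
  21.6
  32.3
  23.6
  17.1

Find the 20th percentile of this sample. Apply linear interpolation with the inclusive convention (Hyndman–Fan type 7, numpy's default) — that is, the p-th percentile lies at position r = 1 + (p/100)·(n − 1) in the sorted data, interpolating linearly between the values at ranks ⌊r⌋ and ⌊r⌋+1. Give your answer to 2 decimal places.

Sorted: 8.7, 17.1, 21.6, 23.6, 24.4, 30.3, 32.3.
n = 7.
r = 1 + (20/100)·(7 − 1) = 1 + 1.2 = 2.2.
Rank 2 is 17.1 and rank 3 is 21.6.
Interpolate: 17.1 + 0.2·(21.6 − 17.1) = 17.1 + 0.2·4.5 = 18.

18.00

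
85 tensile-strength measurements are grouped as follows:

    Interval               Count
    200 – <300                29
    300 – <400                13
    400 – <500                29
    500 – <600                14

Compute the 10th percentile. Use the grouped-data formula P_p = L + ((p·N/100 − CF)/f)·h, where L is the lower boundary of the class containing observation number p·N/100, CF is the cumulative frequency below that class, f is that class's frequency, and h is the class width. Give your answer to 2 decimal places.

N = 85; target position k = 10/100 · 85 = 8.5.
Cumulative frequencies: 29, 42, 71, 85.
Observation 8.5 falls in the class 200 – <300.
L = 200, CF = 0, f = 29, h = 100.
P10 = 200 + ((8.5 − 0)/29)·100 = 200 + 29.3103 = 229.31.

229.31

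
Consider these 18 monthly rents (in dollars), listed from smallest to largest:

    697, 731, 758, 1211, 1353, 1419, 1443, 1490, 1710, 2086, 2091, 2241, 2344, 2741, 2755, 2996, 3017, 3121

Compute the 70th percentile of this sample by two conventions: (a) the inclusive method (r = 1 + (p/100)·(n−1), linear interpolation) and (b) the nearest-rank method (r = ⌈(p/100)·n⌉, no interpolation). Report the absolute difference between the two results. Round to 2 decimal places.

n = 18.
(a) r = 12.9; between ranks 12 (2241) and 13 (2344): 2333.7.
(b) the nearest-rank method: rank 13 → 2344.
|2333.7 − 2344| = 10.3.

10.30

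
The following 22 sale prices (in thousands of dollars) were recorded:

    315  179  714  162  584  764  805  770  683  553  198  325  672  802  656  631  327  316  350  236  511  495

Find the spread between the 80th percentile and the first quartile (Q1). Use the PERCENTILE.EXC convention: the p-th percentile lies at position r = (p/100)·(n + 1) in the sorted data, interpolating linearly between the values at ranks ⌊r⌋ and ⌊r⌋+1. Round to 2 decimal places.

418.25

Sorted: 162, 179, 198, 236, 315, 316, 325, 327, 350, 495, 511, 553, 584, 631, 656, 672, 683, 714, 764, 770, 802, 805.
n = 22.
P25: r = 5.75; ranks 5–6 are 315, 316; interpolating gives 315.75.
P80: r = 18.4; ranks 18–19 are 714, 764; interpolating gives 734.
Difference: 734 − 315.75 = 418.25.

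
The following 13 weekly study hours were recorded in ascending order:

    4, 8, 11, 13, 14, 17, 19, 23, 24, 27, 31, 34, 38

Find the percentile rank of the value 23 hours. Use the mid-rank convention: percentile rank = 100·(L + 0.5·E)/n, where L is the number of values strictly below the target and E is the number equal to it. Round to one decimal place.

Count below 23: L = 7; count equal: E = 1; n = 13.
Percentile rank = 100·(7 + 0.5·1)/13 = 100·7.5/13 = 57.69.

57.7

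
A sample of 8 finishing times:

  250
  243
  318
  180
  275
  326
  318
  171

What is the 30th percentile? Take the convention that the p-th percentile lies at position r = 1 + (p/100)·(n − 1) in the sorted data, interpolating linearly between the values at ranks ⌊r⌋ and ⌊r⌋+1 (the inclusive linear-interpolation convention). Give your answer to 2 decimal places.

243.70

Sorted: 171, 180, 243, 250, 275, 318, 318, 326.
n = 8.
r = 1 + (30/100)·(8 − 1) = 1 + 2.1 = 3.1.
Rank 3 is 243 and rank 4 is 250.
Interpolate: 243 + 0.1·(250 − 243) = 243 + 0.1·7 = 243.7.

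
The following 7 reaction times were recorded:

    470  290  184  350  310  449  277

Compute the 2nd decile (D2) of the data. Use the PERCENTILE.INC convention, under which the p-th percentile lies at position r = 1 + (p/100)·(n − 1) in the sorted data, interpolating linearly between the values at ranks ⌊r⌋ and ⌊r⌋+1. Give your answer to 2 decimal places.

Sorted: 184, 277, 290, 310, 350, 449, 470.
n = 7.
r = 1 + (20/100)·(7 − 1) = 1 + 1.2 = 2.2.
Rank 2 is 277 and rank 3 is 290.
Interpolate: 277 + 0.2·(290 − 277) = 277 + 0.2·13 = 279.6.

279.60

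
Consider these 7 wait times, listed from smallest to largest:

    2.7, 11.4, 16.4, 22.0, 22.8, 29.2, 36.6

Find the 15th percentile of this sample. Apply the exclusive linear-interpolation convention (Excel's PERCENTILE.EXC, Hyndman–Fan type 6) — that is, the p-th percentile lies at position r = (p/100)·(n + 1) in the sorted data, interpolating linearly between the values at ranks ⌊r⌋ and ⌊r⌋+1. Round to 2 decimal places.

4.44

n = 7.
r = (15/100)·(7 + 1) = 1.2.
Rank 1 is 2.7 and rank 2 is 11.4.
Interpolate: 2.7 + 0.2·(11.4 − 2.7) = 2.7 + 0.2·8.7 = 4.44.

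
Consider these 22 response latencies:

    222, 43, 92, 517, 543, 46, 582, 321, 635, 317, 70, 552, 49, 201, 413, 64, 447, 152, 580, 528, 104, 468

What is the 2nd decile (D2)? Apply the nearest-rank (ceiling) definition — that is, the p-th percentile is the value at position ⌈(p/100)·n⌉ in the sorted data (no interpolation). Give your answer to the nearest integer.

70

Sorted: 43, 46, 49, 64, 70, 92, 104, 152, 201, 222, 317, 321, 413, 447, 468, 517, 528, 543, 552, 580, 582, 635.
n = 22.
Position = ⌈20/100 · 22⌉ = ⌈4.4⌉ = 5.
The value at rank 5 is 70.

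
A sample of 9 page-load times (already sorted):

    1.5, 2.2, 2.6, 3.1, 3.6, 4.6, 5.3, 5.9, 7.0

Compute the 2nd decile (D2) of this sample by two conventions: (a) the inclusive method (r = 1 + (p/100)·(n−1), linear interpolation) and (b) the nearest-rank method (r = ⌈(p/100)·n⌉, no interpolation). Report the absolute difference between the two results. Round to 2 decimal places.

n = 9.
(a) r = 2.6; between ranks 2 (2.2) and 3 (2.6): 2.44.
(b) the nearest-rank method: rank 2 → 2.2.
|2.44 − 2.2| = 0.24.

0.24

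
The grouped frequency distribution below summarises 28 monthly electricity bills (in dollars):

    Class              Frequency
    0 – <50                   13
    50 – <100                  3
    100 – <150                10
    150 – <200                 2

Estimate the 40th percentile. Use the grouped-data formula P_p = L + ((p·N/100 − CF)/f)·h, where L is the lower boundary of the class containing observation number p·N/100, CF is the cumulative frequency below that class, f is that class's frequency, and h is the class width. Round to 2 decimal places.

43.08

N = 28; target position k = 40/100 · 28 = 11.2.
Cumulative frequencies: 13, 16, 26, 28.
Observation 11.2 falls in the class 0 – <50.
L = 0, CF = 0, f = 13, h = 50.
P40 = 0 + ((11.2 − 0)/13)·50 = 0 + 43.0769 = 43.0769.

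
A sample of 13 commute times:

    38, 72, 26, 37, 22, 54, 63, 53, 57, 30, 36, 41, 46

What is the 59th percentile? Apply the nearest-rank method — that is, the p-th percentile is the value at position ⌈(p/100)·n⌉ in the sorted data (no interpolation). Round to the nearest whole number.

46

Sorted: 22, 26, 30, 36, 37, 38, 41, 46, 53, 54, 57, 63, 72.
n = 13.
Position = ⌈59/100 · 13⌉ = ⌈7.67⌉ = 8.
The value at rank 8 is 46.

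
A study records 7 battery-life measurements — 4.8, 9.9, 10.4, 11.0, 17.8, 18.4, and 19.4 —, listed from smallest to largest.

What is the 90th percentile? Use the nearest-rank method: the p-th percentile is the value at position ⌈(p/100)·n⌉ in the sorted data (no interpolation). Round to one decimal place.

n = 7.
Position = ⌈90/100 · 7⌉ = ⌈6.3⌉ = 7.
The value at rank 7 is 19.4.

19.4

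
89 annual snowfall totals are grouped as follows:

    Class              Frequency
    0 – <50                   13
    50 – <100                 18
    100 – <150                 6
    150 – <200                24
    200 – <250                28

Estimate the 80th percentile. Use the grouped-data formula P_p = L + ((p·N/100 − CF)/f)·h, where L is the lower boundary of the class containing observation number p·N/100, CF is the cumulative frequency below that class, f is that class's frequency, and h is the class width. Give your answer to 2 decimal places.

N = 89; target position k = 80/100 · 89 = 71.2.
Cumulative frequencies: 13, 31, 37, 61, 89.
Observation 71.2 falls in the class 200 – <250.
L = 200, CF = 61, f = 28, h = 50.
P80 = 200 + ((71.2 − 61)/28)·50 = 200 + 18.2143 = 218.214.

218.21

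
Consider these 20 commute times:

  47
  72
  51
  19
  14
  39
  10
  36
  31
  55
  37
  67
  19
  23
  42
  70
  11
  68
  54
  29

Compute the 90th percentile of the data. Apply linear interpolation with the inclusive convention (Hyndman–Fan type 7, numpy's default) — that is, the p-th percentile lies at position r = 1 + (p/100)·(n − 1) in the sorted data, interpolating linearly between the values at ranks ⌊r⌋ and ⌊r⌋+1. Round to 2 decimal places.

Sorted: 10, 11, 14, 19, 19, 23, 29, 31, 36, 37, 39, 42, 47, 51, 54, 55, 67, 68, 70, 72.
n = 20.
r = 1 + (90/100)·(20 − 1) = 1 + 17.1 = 18.1.
Rank 18 is 68 and rank 19 is 70.
Interpolate: 68 + 0.1·(70 − 68) = 68 + 0.1·2 = 68.2.

68.20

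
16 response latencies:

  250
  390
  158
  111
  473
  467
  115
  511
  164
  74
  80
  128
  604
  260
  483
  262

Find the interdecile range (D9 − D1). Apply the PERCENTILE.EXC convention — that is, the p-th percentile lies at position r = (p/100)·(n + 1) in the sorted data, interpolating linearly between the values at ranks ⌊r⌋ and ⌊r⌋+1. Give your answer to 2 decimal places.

460.70

Sorted: 74, 80, 111, 115, 128, 158, 164, 250, 260, 262, 390, 467, 473, 483, 511, 604.
n = 16.
P10: r = 1.7; ranks 1–2 are 74, 80; interpolating gives 78.2.
P90: r = 15.3; ranks 15–16 are 511, 604; interpolating gives 538.9.
Difference: 538.9 − 78.2 = 460.7.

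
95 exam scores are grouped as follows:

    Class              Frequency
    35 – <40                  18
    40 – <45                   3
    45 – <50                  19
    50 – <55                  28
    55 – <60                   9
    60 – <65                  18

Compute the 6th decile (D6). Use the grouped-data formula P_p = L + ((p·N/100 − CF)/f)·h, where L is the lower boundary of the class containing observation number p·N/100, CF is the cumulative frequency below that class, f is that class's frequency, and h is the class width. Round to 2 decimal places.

53.04

N = 95; target position k = 60/100 · 95 = 57.
Cumulative frequencies: 18, 21, 40, 68, 77, 95.
Observation 57 falls in the class 50 – <55.
L = 50, CF = 40, f = 28, h = 5.
P60 = 50 + ((57 − 40)/28)·5 = 50 + 3.03571 = 53.0357.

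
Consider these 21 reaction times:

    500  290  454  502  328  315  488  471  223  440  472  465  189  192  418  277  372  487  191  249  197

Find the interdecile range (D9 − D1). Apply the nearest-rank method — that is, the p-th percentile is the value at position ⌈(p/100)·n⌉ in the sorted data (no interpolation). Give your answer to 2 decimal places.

Sorted: 189, 191, 192, 197, 223, 249, 277, 290, 315, 328, 372, 418, 440, 454, 465, 471, 472, 487, 488, 500, 502.
n = 21.
P10: rank ⌈10/100·21⌉ = 3 → 192.
P90: rank ⌈90/100·21⌉ = 19 → 488.
Difference: 488 − 192 = 296.

296.00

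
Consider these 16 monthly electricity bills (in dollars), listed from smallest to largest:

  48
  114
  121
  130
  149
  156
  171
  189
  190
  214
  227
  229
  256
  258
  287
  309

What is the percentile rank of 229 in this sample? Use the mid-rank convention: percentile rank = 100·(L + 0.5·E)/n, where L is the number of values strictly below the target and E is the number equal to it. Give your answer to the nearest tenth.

Count below 229: L = 11; count equal: E = 1; n = 16.
Percentile rank = 100·(11 + 0.5·1)/16 = 100·11.5/16 = 71.88.

71.9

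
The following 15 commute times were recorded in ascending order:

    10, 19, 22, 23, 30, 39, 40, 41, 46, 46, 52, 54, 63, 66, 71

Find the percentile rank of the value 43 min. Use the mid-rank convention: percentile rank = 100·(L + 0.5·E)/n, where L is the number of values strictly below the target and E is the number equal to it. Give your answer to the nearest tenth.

Count below 43: L = 8; count equal: E = 0; n = 15.
Percentile rank = 100·(8 + 0.5·0)/15 = 100·8/15 = 53.33.

53.3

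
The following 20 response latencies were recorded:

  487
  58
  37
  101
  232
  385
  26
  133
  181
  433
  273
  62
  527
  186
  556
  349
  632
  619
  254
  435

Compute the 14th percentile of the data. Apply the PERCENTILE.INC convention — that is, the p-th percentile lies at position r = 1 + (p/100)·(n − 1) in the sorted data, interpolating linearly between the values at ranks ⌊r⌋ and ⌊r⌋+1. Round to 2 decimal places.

Sorted: 26, 37, 58, 62, 101, 133, 181, 186, 232, 254, 273, 349, 385, 433, 435, 487, 527, 556, 619, 632.
n = 20.
r = 1 + (14/100)·(20 − 1) = 1 + 2.66 = 3.66.
Rank 3 is 58 and rank 4 is 62.
Interpolate: 58 + 0.66·(62 − 58) = 58 + 0.66·4 = 60.64.

60.64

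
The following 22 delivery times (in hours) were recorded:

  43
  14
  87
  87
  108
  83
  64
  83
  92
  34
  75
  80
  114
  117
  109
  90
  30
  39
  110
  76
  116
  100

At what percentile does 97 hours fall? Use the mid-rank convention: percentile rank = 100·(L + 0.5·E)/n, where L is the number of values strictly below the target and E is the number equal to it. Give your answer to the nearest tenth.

68.2

Sorted: 14, 30, 34, 39, 43, 64, 75, 76, 80, 83, 83, 87, 87, 90, 92, 100, 108, 109, 110, 114, 116, 117.
Count below 97: L = 15; count equal: E = 0; n = 22.
Percentile rank = 100·(15 + 0.5·0)/22 = 100·15/22 = 68.18.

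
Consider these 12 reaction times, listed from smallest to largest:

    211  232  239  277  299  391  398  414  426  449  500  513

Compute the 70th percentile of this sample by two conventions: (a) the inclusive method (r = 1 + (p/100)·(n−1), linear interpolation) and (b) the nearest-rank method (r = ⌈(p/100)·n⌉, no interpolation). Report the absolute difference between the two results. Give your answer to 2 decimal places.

n = 12.
(a) r = 8.7; between ranks 8 (414) and 9 (426): 422.4.
(b) the nearest-rank method: rank 9 → 426.
|422.4 − 426| = 3.6.

3.60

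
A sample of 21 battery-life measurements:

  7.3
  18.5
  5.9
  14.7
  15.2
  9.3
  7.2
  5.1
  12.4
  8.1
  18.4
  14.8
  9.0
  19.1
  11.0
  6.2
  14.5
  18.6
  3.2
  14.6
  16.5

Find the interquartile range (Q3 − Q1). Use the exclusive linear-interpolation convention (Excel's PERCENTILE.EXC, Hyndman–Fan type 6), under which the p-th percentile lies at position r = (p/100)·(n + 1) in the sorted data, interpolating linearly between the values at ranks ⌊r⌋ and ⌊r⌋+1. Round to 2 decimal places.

8.60

Sorted: 3.2, 5.1, 5.9, 6.2, 7.2, 7.3, 8.1, 9.0, 9.3, 11.0, 12.4, 14.5, 14.6, 14.7, 14.8, 15.2, 16.5, 18.4, 18.5, 18.6, 19.1.
n = 21.
P25: r = 5.5; ranks 5–6 are 7.2, 7.3; interpolating gives 7.25.
P75: r = 16.5; ranks 16–17 are 15.2, 16.5; interpolating gives 15.85.
Difference: 15.85 − 7.25 = 8.6.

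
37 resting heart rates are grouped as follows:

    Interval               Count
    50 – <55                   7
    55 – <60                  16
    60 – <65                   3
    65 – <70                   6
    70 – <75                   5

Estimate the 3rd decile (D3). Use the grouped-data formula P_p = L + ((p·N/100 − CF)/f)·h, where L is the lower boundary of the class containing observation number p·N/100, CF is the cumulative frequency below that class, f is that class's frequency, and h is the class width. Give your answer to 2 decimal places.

56.28

N = 37; target position k = 30/100 · 37 = 11.1.
Cumulative frequencies: 7, 23, 26, 32, 37.
Observation 11.1 falls in the class 55 – <60.
L = 55, CF = 7, f = 16, h = 5.
P30 = 55 + ((11.1 − 7)/16)·5 = 55 + 1.28125 = 56.2812.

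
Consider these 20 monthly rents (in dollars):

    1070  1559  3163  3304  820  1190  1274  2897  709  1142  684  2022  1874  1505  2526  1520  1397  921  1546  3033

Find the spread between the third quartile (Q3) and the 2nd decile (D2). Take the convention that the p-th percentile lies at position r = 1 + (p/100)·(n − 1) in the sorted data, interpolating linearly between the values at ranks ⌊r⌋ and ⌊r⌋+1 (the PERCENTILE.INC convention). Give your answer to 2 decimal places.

Sorted: 684, 709, 820, 921, 1070, 1142, 1190, 1274, 1397, 1505, 1520, 1546, 1559, 1874, 2022, 2526, 2897, 3033, 3163, 3304.
n = 20.
P20: r = 4.8; ranks 4–5 are 921, 1070; interpolating gives 1040.2.
P75: r = 15.25; ranks 15–16 are 2022, 2526; interpolating gives 2148.
Difference: 2148 − 1040.2 = 1107.8.

1107.80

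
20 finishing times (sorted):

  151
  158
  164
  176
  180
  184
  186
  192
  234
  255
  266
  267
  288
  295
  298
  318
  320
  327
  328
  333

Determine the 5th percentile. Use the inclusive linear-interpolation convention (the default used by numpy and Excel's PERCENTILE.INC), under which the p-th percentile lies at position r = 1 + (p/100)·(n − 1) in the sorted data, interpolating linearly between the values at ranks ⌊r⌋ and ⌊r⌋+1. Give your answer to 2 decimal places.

157.65

n = 20.
r = 1 + (5/100)·(20 − 1) = 1 + 0.95 = 1.95.
Rank 1 is 151 and rank 2 is 158.
Interpolate: 151 + 0.95·(158 − 151) = 151 + 0.95·7 = 157.65.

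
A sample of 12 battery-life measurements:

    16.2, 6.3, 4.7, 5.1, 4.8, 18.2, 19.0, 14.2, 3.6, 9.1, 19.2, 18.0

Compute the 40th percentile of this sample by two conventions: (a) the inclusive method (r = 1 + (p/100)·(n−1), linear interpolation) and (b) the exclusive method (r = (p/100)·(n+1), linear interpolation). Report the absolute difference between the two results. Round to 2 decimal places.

Sorted: 3.6, 4.7, 4.8, 5.1, 6.3, 9.1, 14.2, 16.2, 18.0, 18.2, 19.0, 19.2.
n = 12.
(a) r = 5.4; between ranks 5 (6.3) and 6 (9.1): 7.42.
(b) r = 5.2; between ranks 5 (6.3) and 6 (9.1): 6.86.
|7.42 − 6.86| = 0.56.

0.56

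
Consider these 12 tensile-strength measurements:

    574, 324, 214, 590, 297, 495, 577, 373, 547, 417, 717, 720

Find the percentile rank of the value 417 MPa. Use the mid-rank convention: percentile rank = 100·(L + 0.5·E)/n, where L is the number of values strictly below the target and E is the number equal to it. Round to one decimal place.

37.5

Sorted: 214, 297, 324, 373, 417, 495, 547, 574, 577, 590, 717, 720.
Count below 417: L = 4; count equal: E = 1; n = 12.
Percentile rank = 100·(4 + 0.5·1)/12 = 100·4.5/12 = 37.5.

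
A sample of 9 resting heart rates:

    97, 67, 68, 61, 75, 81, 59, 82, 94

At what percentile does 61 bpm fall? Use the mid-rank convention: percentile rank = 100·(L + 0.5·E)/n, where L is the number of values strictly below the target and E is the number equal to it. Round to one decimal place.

Sorted: 59, 61, 67, 68, 75, 81, 82, 94, 97.
Count below 61: L = 1; count equal: E = 1; n = 9.
Percentile rank = 100·(1 + 0.5·1)/9 = 100·1.5/9 = 16.67.

16.7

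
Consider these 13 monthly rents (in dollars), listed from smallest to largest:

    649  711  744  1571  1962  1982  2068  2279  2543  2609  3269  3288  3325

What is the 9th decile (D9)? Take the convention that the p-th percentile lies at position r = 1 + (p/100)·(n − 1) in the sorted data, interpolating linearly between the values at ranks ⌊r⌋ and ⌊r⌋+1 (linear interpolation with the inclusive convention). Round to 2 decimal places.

3284.20

n = 13.
r = 1 + (90/100)·(13 − 1) = 1 + 10.8 = 11.8.
Rank 11 is 3269 and rank 12 is 3288.
Interpolate: 3269 + 0.8·(3288 − 3269) = 3269 + 0.8·19 = 3284.2.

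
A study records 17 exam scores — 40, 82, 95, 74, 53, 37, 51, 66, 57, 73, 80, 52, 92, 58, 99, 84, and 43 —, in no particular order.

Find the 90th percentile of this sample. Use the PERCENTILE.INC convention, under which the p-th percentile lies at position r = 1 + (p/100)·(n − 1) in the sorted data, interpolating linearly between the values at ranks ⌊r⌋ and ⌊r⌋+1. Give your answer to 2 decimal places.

Sorted: 37, 40, 43, 51, 52, 53, 57, 58, 66, 73, 74, 80, 82, 84, 92, 95, 99.
n = 17.
r = 1 + (90/100)·(17 − 1) = 1 + 14.4 = 15.4.
Rank 15 is 92 and rank 16 is 95.
Interpolate: 92 + 0.4·(95 − 92) = 92 + 0.4·3 = 93.2.

93.20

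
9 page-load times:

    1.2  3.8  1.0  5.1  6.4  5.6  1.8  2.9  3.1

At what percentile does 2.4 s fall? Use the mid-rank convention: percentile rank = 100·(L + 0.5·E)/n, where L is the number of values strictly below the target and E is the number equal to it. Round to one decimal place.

Sorted: 1.0, 1.2, 1.8, 2.9, 3.1, 3.8, 5.1, 5.6, 6.4.
Count below 2.4: L = 3; count equal: E = 0; n = 9.
Percentile rank = 100·(3 + 0.5·0)/9 = 100·3/9 = 33.33.

33.3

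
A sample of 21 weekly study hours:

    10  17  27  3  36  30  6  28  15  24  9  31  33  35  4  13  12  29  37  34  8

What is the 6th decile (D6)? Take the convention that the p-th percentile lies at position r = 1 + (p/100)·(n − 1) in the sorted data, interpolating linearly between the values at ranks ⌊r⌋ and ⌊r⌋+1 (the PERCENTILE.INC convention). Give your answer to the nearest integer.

Sorted: 3, 4, 6, 8, 9, 10, 12, 13, 15, 17, 24, 27, 28, 29, 30, 31, 33, 34, 35, 36, 37.
n = 21.
r = 1 + (60/100)·(21 − 1) = 1 + 12 = 13.
r is an integer, so P60 is the value at rank 13: 28.

28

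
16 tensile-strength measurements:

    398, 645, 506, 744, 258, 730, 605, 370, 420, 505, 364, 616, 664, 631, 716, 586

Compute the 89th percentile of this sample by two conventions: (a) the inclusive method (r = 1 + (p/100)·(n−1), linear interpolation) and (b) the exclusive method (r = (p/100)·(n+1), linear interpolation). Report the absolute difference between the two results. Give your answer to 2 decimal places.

10.92

Sorted: 258, 364, 370, 398, 420, 505, 506, 586, 605, 616, 631, 645, 664, 716, 730, 744.
n = 16.
(a) r = 14.35; between ranks 14 (716) and 15 (730): 720.9.
(b) r = 15.13; between ranks 15 (730) and 16 (744): 731.82.
|720.9 − 731.82| = 10.92.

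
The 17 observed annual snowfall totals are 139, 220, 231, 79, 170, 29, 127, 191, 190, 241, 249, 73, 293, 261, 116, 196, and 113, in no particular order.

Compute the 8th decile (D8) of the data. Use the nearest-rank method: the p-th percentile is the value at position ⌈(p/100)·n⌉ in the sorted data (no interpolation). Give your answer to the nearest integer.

Sorted: 29, 73, 79, 113, 116, 127, 139, 170, 190, 191, 196, 220, 231, 241, 249, 261, 293.
n = 17.
Position = ⌈80/100 · 17⌉ = ⌈13.6⌉ = 14.
The value at rank 14 is 241.

241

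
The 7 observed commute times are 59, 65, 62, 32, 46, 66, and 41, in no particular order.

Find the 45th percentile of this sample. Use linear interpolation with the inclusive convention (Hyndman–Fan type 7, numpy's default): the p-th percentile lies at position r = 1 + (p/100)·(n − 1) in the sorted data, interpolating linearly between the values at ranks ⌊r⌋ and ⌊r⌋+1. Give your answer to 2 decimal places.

Sorted: 32, 41, 46, 59, 62, 65, 66.
n = 7.
r = 1 + (45/100)·(7 − 1) = 1 + 2.7 = 3.7.
Rank 3 is 46 and rank 4 is 59.
Interpolate: 46 + 0.7·(59 − 46) = 46 + 0.7·13 = 55.1.

55.10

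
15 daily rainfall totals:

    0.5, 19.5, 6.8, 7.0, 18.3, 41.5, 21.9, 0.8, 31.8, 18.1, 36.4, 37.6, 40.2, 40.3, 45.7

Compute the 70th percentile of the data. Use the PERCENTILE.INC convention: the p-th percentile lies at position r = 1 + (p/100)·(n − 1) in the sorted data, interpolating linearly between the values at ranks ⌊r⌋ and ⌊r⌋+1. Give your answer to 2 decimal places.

37.36

Sorted: 0.5, 0.8, 6.8, 7.0, 18.1, 18.3, 19.5, 21.9, 31.8, 36.4, 37.6, 40.2, 40.3, 41.5, 45.7.
n = 15.
r = 1 + (70/100)·(15 − 1) = 1 + 9.8 = 10.8.
Rank 10 is 36.4 and rank 11 is 37.6.
Interpolate: 36.4 + 0.8·(37.6 − 36.4) = 36.4 + 0.8·1.2 = 37.36.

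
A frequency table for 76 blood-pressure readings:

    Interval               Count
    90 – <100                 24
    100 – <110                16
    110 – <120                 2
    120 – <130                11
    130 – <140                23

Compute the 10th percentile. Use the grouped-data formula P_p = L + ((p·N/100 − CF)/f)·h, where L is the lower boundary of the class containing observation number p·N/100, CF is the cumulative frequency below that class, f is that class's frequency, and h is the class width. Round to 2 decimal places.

93.17

N = 76; target position k = 10/100 · 76 = 7.6.
Cumulative frequencies: 24, 40, 42, 53, 76.
Observation 7.6 falls in the class 90 – <100.
L = 90, CF = 0, f = 24, h = 10.
P10 = 90 + ((7.6 − 0)/24)·10 = 90 + 3.16667 = 93.1667.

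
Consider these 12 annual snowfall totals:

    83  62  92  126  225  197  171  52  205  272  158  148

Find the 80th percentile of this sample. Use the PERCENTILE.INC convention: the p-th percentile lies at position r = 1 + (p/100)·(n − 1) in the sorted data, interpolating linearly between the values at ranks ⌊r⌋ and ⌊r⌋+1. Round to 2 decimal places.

Sorted: 52, 62, 83, 92, 126, 148, 158, 171, 197, 205, 225, 272.
n = 12.
r = 1 + (80/100)·(12 − 1) = 1 + 8.8 = 9.8.
Rank 9 is 197 and rank 10 is 205.
Interpolate: 197 + 0.8·(205 − 197) = 197 + 0.8·8 = 203.4.

203.40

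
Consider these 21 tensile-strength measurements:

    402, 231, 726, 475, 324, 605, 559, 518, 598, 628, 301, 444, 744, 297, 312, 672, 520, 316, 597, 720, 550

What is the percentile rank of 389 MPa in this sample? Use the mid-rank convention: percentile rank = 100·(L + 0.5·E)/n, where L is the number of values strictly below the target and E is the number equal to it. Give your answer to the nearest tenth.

Sorted: 231, 297, 301, 312, 316, 324, 402, 444, 475, 518, 520, 550, 559, 597, 598, 605, 628, 672, 720, 726, 744.
Count below 389: L = 6; count equal: E = 0; n = 21.
Percentile rank = 100·(6 + 0.5·0)/21 = 100·6/21 = 28.57.

28.6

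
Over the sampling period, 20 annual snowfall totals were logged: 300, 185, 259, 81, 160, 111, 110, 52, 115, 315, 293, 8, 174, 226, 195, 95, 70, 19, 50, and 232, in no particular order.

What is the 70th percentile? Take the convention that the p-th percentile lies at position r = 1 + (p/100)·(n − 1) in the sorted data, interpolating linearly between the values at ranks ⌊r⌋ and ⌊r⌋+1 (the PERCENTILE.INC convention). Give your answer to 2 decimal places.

204.30

Sorted: 8, 19, 50, 52, 70, 81, 95, 110, 111, 115, 160, 174, 185, 195, 226, 232, 259, 293, 300, 315.
n = 20.
r = 1 + (70/100)·(20 − 1) = 1 + 13.3 = 14.3.
Rank 14 is 195 and rank 15 is 226.
Interpolate: 195 + 0.3·(226 − 195) = 195 + 0.3·31 = 204.3.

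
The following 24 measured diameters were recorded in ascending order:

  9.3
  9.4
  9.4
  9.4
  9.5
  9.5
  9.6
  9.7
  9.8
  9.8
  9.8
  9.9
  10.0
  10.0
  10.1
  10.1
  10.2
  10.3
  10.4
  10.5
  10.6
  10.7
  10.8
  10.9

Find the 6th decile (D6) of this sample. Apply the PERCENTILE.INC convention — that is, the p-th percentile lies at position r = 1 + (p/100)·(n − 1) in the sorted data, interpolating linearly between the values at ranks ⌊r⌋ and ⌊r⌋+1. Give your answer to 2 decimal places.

10.08

n = 24.
r = 1 + (60/100)·(24 − 1) = 1 + 13.8 = 14.8.
Rank 14 is 10.0 and rank 15 is 10.1.
Interpolate: 10.0 + 0.8·(10.1 − 10.0) = 10.0 + 0.8·0.1 = 10.08.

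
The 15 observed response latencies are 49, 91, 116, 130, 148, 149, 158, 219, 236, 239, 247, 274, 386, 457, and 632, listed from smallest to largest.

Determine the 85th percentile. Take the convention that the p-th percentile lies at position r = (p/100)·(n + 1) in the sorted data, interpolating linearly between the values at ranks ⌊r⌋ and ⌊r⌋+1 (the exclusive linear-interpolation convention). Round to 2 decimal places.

428.60

n = 15.
r = (85/100)·(15 + 1) = 13.6.
Rank 13 is 386 and rank 14 is 457.
Interpolate: 386 + 0.6·(457 − 386) = 386 + 0.6·71 = 428.6.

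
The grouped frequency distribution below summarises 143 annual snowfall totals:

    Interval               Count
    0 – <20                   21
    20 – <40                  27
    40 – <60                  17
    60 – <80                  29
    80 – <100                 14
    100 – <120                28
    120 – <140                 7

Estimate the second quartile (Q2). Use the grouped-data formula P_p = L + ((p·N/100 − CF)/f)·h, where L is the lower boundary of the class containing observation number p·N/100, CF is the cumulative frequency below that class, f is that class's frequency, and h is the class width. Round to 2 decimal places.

64.48

N = 143; target position k = 50/100 · 143 = 71.5.
Cumulative frequencies: 21, 48, 65, 94, 108, 136, 143.
Observation 71.5 falls in the class 60 – <80.
L = 60, CF = 65, f = 29, h = 20.
P50 = 60 + ((71.5 − 65)/29)·20 = 60 + 4.48276 = 64.4828.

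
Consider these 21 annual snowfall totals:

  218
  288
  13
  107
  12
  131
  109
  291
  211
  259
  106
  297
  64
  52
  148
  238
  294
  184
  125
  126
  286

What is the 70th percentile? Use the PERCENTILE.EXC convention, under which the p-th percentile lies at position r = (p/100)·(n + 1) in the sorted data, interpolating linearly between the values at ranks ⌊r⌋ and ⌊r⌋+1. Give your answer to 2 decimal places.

246.40

Sorted: 12, 13, 52, 64, 106, 107, 109, 125, 126, 131, 148, 184, 211, 218, 238, 259, 286, 288, 291, 294, 297.
n = 21.
r = (70/100)·(21 + 1) = 15.4.
Rank 15 is 238 and rank 16 is 259.
Interpolate: 238 + 0.4·(259 − 238) = 238 + 0.4·21 = 246.4.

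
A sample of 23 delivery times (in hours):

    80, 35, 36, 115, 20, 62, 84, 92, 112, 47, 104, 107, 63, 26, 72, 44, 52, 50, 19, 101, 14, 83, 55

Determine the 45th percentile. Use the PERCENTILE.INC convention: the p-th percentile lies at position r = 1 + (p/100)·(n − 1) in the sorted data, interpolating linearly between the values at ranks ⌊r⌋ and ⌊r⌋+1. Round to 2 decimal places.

Sorted: 14, 19, 20, 26, 35, 36, 44, 47, 50, 52, 55, 62, 63, 72, 80, 83, 84, 92, 101, 104, 107, 112, 115.
n = 23.
r = 1 + (45/100)·(23 − 1) = 1 + 9.9 = 10.9.
Rank 10 is 52 and rank 11 is 55.
Interpolate: 52 + 0.9·(55 − 52) = 52 + 0.9·3 = 54.7.

54.70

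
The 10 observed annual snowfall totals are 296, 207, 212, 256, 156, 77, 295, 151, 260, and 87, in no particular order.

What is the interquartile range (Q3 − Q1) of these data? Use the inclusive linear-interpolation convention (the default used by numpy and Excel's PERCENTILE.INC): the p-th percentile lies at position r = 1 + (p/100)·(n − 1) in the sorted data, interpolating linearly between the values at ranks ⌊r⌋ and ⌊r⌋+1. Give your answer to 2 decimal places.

106.75

Sorted: 77, 87, 151, 156, 207, 212, 256, 260, 295, 296.
n = 10.
P25: r = 3.25; ranks 3–4 are 151, 156; interpolating gives 152.25.
P75: r = 7.75; ranks 7–8 are 256, 260; interpolating gives 259.
Difference: 259 − 152.25 = 106.75.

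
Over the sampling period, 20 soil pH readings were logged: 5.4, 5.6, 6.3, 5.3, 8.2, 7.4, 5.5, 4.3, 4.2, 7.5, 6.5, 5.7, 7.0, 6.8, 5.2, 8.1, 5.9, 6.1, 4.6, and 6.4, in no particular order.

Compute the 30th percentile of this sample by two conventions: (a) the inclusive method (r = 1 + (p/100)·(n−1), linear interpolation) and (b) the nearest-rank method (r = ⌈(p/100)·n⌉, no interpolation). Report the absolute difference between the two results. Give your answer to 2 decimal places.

0.07

Sorted: 4.2, 4.3, 4.6, 5.2, 5.3, 5.4, 5.5, 5.6, 5.7, 5.9, 6.1, 6.3, 6.4, 6.5, 6.8, 7.0, 7.4, 7.5, 8.1, 8.2.
n = 20.
(a) r = 6.7; between ranks 6 (5.4) and 7 (5.5): 5.47.
(b) the nearest-rank method: rank 6 → 5.4.
|5.47 − 5.4| = 0.07.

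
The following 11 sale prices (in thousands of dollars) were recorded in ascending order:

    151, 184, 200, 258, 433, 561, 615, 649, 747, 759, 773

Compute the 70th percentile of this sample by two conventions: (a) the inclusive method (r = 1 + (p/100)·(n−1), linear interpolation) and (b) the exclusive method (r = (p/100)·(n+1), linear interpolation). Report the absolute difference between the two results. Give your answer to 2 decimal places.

39.20

n = 11.
(a) r = 8 → value at rank 8 = 649.
(b) r = 8.4; between ranks 8 (649) and 9 (747): 688.2.
|649 − 688.2| = 39.2.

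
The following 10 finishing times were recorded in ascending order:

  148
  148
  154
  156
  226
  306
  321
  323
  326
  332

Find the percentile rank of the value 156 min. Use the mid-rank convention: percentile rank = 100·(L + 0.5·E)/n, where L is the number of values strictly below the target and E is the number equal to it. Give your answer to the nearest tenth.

35.0

Count below 156: L = 3; count equal: E = 1; n = 10.
Percentile rank = 100·(3 + 0.5·1)/10 = 100·3.5/10 = 35.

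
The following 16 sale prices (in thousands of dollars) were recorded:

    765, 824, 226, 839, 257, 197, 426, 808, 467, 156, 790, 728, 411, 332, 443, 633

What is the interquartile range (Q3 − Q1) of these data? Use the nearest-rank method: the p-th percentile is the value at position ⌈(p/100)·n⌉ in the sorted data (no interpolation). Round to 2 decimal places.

508.00

Sorted: 156, 197, 226, 257, 332, 411, 426, 443, 467, 633, 728, 765, 790, 808, 824, 839.
n = 16.
P25: rank ⌈25/100·16⌉ = 4 → 257.
P75: rank ⌈75/100·16⌉ = 12 → 765.
Difference: 765 − 257 = 508.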